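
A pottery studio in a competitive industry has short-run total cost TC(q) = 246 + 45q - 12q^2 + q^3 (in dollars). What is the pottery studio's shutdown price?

Short-run supply begins at min AVC. From VC = 45q - 12q^2 + q^3, AVC = 45 - 12q + q^2.
dAVC/dq = -12 + 2q = 0 gives q = 6. min AVC = 45 - 12·6 + 6^2 = 9.
For P < $9 the firm produces nothing.

$9 per unit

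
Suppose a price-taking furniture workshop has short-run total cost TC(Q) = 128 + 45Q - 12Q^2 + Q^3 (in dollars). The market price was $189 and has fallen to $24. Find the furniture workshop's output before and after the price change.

MC = 45 - 24Q + 3Q^2; the shutdown threshold is min AVC = $9 (at Q = 6).
With P = $189 above the shutdown price, P = MC gives Q = 12.
At P = $24 ≥ min AVC, set P = MC: Q = 7. The firm stays open but cuts output.

Output falls from 12 to 7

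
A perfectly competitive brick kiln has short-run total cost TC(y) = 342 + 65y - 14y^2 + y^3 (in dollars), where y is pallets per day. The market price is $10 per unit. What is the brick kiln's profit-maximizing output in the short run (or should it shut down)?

Variable cost is VC = 65y - 14y^2 + y^3, so AVC = VC/y = 65 - 14y + y^2 and MC = dTC/dy = 65 - 28y + 3y^2.
AVC hits its minimum where MC = AVC, at y = 7, giving min AVC = 65 - 14·7 + 7^2 = $16.
With P < min AVC ($10 < $16), every unit sold adds to the loss.
The firm minimizes its loss by shutting down and losing only its fixed cost of $342.

Shut down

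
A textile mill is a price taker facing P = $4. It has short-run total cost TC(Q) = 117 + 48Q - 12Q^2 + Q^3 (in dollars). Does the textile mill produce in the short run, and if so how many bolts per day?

Shut down

Strip out fixed cost: VC = 48Q - 12Q^2 + Q^3. Then AVC = 48 - 12Q + Q^2 and MC = 48 - 24Q + 3Q^2.
The AVC parabola has its vertex at Q = 12/2 = 6, where AVC = 48 - 12·6 + 6^2 = $12.
Since P = $4 < min AVC = $12, price fails to cover variable cost at any output.
Best response: produce nothing and absorb the $117 fixed cost.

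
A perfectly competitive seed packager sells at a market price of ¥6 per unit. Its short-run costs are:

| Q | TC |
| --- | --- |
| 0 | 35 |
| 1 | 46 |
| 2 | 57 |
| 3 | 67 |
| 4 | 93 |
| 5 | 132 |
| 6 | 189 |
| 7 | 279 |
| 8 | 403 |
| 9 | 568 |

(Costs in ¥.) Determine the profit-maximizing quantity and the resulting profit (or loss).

Q = 0 (shut down); profit = -¥35

Tabulate TR − TC: Q=0: -35; Q=1: -40; Q=2: -45; Q=3: -49; Q=4: -69; Q=5: -102; Q=6: -153; Q=7: -237; Q=8: -355; Q=9: -514.
Profit is highest at Q = 0. Equivalently, the lowest AVC in the table is 32/3 ≈ ¥10.67 at Q = 3, and P = ¥6 falls below it — price never covers variable cost, so the firm shuts down and loses only its fixed cost.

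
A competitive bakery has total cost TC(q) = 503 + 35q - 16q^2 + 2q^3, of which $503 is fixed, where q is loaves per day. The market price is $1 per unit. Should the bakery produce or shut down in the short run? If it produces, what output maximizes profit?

Strip out fixed cost: VC = 35q - 16q^2 + 2q^3. Then AVC = 35 - 16q + 2q^2 and MC = 35 - 32q + 6q^2.
The AVC parabola has its vertex at q = 16/4 = 4, where AVC = 35 - 16·4 + 2·4^2 = $3.
P = $1 lies below min AVC = $3; no output level covers variable cost.
Shutting down limits the loss to fixed cost, $503.

Shut down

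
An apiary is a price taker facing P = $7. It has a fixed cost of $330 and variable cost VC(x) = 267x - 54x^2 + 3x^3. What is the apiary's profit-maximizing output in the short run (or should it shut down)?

Shut down

Variable cost is VC = 267x - 54x^2 + 3x^3, so AVC = VC/x = 267 - 54x + 3x^2 and MC = dTC/dx = 267 - 108x + 9x^2.
The AVC parabola has its vertex at x = 54/6 = 9, where AVC = 267 - 54·9 + 3·9^2 = $24.
With P < min AVC ($7 < $24), every unit sold adds to the loss.
Best response: produce nothing and absorb the $330 fixed cost.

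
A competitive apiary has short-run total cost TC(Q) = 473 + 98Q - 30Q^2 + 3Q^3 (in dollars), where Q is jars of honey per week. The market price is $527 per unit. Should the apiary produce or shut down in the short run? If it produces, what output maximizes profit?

Strip out fixed cost: VC = 98Q - 30Q^2 + 3Q^3. Then AVC = 98 - 30Q + 3Q^2 and MC = 98 - 60Q + 9Q^2.
The AVC parabola has its vertex at Q = 30/6 = 5, where AVC = 98 - 30·5 + 3·5^2 = $23.
Since P = $527 ≥ min AVC = $23, price covers variable cost and the firm should produce.
Set P = MC: 527 = 98 - 60Q + 9Q^2 → -429 - 60Q + 9Q^2 = 0. The roots are Q = -13/3 and Q = 11; the profit-maximizing output is on the rising part of MC, so Q* = 11.
Check: AVC at Q = 11 is $131 ≤ P, so revenue covers variable cost.
Profit = P·Q − TC = 527·11 − 1914 = $3883.

Produce at Q = 11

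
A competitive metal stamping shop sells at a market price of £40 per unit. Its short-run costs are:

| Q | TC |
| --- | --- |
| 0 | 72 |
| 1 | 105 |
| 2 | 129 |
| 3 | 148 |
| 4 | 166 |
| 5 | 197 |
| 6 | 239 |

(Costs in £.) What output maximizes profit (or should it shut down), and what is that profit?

Profit at each row (π = 40Q − TC): Q=0: -72; Q=1: -65; Q=2: -49; Q=3: -28; Q=4: -6; Q=5: 3; Q=6: 1.
Profit is maximized at Q = 5. AVC there is 125/5 = £25 ≤ P, so producing beats shutting down (which would give -£72).

Q = 5; profit = £3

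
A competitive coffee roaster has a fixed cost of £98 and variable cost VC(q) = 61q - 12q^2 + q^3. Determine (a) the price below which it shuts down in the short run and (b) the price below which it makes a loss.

Shutdown price = £25; break-even price = £40

Shutdown price = min AVC. AVC = 61 - 12q + q^2, with vertex at q = 6 and minimum £25.
ATC = 98/q + 61 - 12q + q^2. Setting dATC/dq = −98/q^2 − 12 + 2q = 0 gives q = 7 (since 2·7^3 − 12·7^2 = 98).
min ATC = 98/7 + 61 − 12·7 + 7^2 = £40. That is the break-even price.
Between these two prices the firm operates at a loss; above £40 it earns a profit.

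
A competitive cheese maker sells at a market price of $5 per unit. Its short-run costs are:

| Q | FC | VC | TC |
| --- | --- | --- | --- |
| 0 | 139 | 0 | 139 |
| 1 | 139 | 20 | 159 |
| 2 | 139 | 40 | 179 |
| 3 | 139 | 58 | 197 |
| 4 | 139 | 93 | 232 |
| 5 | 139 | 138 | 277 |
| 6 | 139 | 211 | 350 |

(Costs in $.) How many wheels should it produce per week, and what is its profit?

Profit at each row (π = 5Q − TC): Q=0: -139; Q=1: -154; Q=2: -169; Q=3: -182; Q=4: -212; Q=5: -252; Q=6: -320.
Profit is highest at Q = 0. Equivalently, the lowest AVC in the table is 58/3 ≈ $19.33 at Q = 3, and P = $5 falls below it — price never covers variable cost, so the firm shuts down and loses only its fixed cost.

Q = 0 (shut down); profit = -$139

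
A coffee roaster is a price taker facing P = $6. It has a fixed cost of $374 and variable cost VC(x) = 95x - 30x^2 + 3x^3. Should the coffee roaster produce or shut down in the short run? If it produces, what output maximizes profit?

Variable cost is VC = 95x - 30x^2 + 3x^3, so AVC = VC/x = 95 - 30x + 3x^2 and MC = dTC/dx = 95 - 60x + 9x^2.
AVC hits its minimum where MC = AVC, at x = 5, giving min AVC = 95 - 30·5 + 3·5^2 = $20.
Since P = $6 < min AVC = $20, price fails to cover variable cost at any output.
The firm minimizes its loss by shutting down and losing only its fixed cost of $374.

Shut down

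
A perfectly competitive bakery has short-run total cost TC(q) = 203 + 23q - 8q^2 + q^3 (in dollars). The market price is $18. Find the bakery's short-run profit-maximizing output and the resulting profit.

AVC = 23 - 8q + q^2; min AVC = $7 at q = 4. Since P = $18 ≥ min AVC, the firm produces.
MC = 23 - 16q + 3q^2. Setting P = MC and taking the root on the rising branch gives q* = 5.
TR = 18·5 = 90. TC = 203 + 40 = 243. Profit = 90 − 243 = -$153.
By producing, the firm covers all variable cost plus $50 of fixed cost; shutting down would lose the full $203.

Profit = -$153 at q = 5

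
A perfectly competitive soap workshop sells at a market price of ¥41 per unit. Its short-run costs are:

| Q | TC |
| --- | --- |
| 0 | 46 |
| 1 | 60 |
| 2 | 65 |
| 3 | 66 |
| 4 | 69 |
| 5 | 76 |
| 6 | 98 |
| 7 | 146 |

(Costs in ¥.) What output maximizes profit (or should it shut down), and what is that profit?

Q = 6; profit = ¥148

Profit at each row (π = 41Q − TC): Q=0: -46; Q=1: -19; Q=2: 17; Q=3: 57; Q=4: 95; Q=5: 129; Q=6: 148; Q=7: 141.
Profit is maximized at Q = 6. AVC there is 52/6 = ¥8.67 ≤ P, so producing beats shutting down (which would give -¥46).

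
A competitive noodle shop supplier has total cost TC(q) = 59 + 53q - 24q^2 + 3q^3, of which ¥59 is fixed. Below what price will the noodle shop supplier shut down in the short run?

Short-run supply begins at min AVC. From VC = 53q - 24q^2 + 3q^3, AVC = 53 - 24q + 3q^2.
At the minimum of AVC, MC = AVC. MC = 53 - 48q + 9q^2; setting MC = AVC gives 6q^2 - 24q = 0, so q = 4. min AVC = 5.
So the shutdown price is ¥5.

¥5 per unit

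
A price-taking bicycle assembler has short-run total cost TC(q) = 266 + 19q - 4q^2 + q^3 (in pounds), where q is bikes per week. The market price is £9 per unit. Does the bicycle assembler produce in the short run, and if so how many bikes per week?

Variable cost is VC = 19q - 4q^2 + q^3, so AVC = VC/q = 19 - 4q + q^2 and MC = dTC/dq = 19 - 8q + 3q^2.
AVC is minimized where dAVC/dq = -4 + 2q = 0, at q = 2; min AVC = 19 - 4·2 + 2^2 = £15.
P = £9 lies below min AVC = £15; no output level covers variable cost.
Shutting down limits the loss to fixed cost, £266.

Shut down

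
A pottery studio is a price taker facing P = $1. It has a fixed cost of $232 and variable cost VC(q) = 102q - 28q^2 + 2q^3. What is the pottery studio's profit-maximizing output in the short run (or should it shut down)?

Strip out fixed cost: VC = 102q - 28q^2 + 2q^3. Then AVC = 102 - 28q + 2q^2 and MC = 102 - 56q + 6q^2.
The AVC parabola has its vertex at q = 28/4 = 7, where AVC = 102 - 28·7 + 2·7^2 = $4.
With P < min AVC ($1 < $4), every unit sold adds to the loss.
Best response: produce nothing and absorb the $232 fixed cost.

Shut down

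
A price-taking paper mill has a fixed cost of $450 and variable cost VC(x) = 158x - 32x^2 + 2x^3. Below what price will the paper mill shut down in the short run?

The firm shuts down when price falls below the minimum of average variable cost. AVC = VC/x = 158 - 32x + 2x^2.
At the minimum of AVC, MC = AVC. MC = 158 - 64x + 6x^2; setting MC = AVC gives 4x^2 - 32x = 0, so x = 8. min AVC = 30.
For P < $30 the firm produces nothing.

$30 per unit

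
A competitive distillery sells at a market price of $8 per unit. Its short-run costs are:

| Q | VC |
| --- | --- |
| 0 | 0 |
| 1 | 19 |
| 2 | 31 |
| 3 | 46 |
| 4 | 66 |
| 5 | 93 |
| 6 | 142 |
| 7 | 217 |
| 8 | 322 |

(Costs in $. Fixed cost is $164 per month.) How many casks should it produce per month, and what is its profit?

Profit at each row (π = 8Q − TC): Q=0: -164; Q=1: -175; Q=2: -179; Q=3: -186; Q=4: -198; Q=5: -217; Q=6: -258; Q=7: -325; Q=8: -422.
Profit is highest at Q = 0. Equivalently, the lowest AVC in the table is 46/3 ≈ $15.33 at Q = 3, and P = $8 falls below it — price never covers variable cost, so the firm shuts down and loses only its fixed cost.

Q = 0 (shut down); profit = -$164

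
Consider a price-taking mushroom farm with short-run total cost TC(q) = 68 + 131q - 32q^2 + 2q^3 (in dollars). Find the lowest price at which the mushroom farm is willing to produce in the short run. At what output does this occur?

$3 per unit, at q = 8

The shutdown price is the minimum of AVC. VC = 131q - 32q^2 + 2q^3, so AVC = 131 - 32q + 2q^2.
dAVC/dq = -32 + 4q = 0 gives q = 8. min AVC = 131 - 32·8 + 2·8^2 = 3.
So the shutdown price is $3.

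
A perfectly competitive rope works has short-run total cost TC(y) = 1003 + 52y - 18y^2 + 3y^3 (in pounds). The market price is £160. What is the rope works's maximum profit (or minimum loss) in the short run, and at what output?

Profit = -£355 at y = 6

AVC = 52 - 18y + 3y^2 has its minimum £25 at y = 3; price £160 clears that bar, so the firm operates.
With MC = 52 - 36y + 9y^2, P = MC on the upward-sloping part at y* = 6.
TR = 160·6 = 960. TC = 1003 + 312 = 1315. Profit = 960 − 1315 = -£355.
By producing, the firm covers all variable cost plus £648 of fixed cost; shutting down would lose the full £1003.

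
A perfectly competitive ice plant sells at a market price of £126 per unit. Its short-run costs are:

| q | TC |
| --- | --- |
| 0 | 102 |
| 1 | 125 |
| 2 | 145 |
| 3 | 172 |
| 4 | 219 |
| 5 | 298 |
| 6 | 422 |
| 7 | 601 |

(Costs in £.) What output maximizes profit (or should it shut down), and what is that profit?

Compute π = P·q − TC at each output: q=0: -102; q=1: 1; q=2: 107; q=3: 206; q=4: 285; q=5: 332; q=6: 334; q=7: 281.
Profit is maximized at q = 6. AVC there is 320/6 = £53.33 ≤ P, so producing beats shutting down (which would give -£102).

q = 6; profit = £334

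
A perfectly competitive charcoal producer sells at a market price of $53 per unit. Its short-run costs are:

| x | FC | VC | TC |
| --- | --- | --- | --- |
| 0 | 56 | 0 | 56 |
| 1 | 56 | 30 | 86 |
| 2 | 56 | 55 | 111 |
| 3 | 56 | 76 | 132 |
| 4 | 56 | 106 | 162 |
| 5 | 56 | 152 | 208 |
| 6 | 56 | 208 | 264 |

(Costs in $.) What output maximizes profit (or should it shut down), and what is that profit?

Compute π = P·x − TC at each output: x=0: -56; x=1: -33; x=2: -5; x=3: 27; x=4: 50; x=5: 57; x=6: 54.
Profit is maximized at x = 5. AVC there is 152/5 = $30.40 ≤ P, so producing beats shutting down (which would give -$56).

x = 5; profit = $57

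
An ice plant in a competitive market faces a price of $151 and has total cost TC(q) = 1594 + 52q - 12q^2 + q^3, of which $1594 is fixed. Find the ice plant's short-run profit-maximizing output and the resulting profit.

Profit = -$384 at q = 11

AVC = 52 - 12q + q^2 has its minimum $16 at q = 6; price $151 clears that bar, so the firm operates.
With MC = 52 - 24q + 3q^2, P = MC on the upward-sloping part at q* = 11.
TR = 151·11 = 1661. TC = 1594 + 451 = 2045. Profit = 1661 − 2045 = -$384.
Shutting down would mean losing the fixed cost of $1594, so operating at a loss of $384 is better by $1210.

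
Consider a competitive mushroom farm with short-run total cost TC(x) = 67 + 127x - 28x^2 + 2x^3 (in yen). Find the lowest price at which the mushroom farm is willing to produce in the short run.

Short-run supply begins at min AVC. From VC = 127x - 28x^2 + 2x^3, AVC = 127 - 28x + 2x^2.
dAVC/dx = -28 + 4x = 0 gives x = 7. min AVC = 127 - 28·7 + 2·7^2 = 29.
So the shutdown price is ¥29.

¥29 per unit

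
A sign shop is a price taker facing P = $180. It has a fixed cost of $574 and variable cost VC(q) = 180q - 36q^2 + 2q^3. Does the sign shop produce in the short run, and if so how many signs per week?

Strip out fixed cost: VC = 180q - 36q^2 + 2q^3. Then AVC = 180 - 36q + 2q^2 and MC = 180 - 72q + 6q^2.
AVC is minimized where dAVC/dq = -36 + 4q = 0, at q = 9; min AVC = 180 - 36·9 + 2·9^2 = $18.
P = $180 exceeds min AVC = $18, so the firm stays open.
P = MC gives -72q + 6q^2 = 0, with roots 0 and 12. Take the larger (rising MC): q* = 12.
Check: AVC at q = 12 is $36 ≤ P, so revenue covers variable cost.
Profit = P·q − TC = 180·12 − 1006 = $1154.

Produce at q = 12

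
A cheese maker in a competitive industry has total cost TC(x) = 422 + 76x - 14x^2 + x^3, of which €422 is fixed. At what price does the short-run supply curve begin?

The firm shuts down when price falls below the minimum of average variable cost. AVC = VC/x = 76 - 14x + x^2.
dAVC/dx = -14 + 2x = 0 gives x = 7. min AVC = 76 - 14·7 + 7^2 = 27.
So the shutdown price is €27.

€27 per unit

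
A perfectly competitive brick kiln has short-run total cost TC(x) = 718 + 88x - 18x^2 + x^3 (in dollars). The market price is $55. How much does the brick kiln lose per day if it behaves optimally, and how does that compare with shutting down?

AVC = 88 - 18x + x^2; min AVC = $7 at x = 9. Since P = $55 ≥ min AVC, the firm produces.
MC = 88 - 36x + 3x^2. Setting P = MC and taking the root on the rising branch gives x* = 11.
TR = 55·11 = 605. TC = 718 + 121 = 839. Profit = 605 − 839 = -$234.
That loss of $234 beats the $718 the firm would lose by shutting down; producing recovers $484 of fixed cost.

Profit = -$234 at x = 11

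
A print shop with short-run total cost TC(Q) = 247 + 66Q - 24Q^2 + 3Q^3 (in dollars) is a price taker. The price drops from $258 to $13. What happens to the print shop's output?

AVC = 66 - 24Q + 3Q^2, minimized at Q = 4 where min AVC = $18. MC = 66 - 48Q + 9Q^2.
With P = $258 above the shutdown price, P = MC gives Q = 8.
At P = $13 < min AVC = $18, price no longer covers variable cost at any output, so the firm shuts down: Q = 0.

Output falls from 8 to 0 (the firm shuts down)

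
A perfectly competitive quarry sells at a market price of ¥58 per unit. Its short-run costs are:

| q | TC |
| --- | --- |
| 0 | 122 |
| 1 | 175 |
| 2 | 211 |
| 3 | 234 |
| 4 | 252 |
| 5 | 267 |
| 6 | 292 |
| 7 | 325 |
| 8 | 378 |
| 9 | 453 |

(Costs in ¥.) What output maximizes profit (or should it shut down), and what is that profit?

q = 8; profit = ¥86

Compute π = P·q − TC at each output: q=0: -122; q=1: -117; q=2: -95; q=3: -60; q=4: -20; q=5: 23; q=6: 56; q=7: 81; q=8: 86; q=9: 69.
Profit is maximized at q = 8. AVC there is 256/8 = ¥32 ≤ P, so producing beats shutting down (which would give -¥122).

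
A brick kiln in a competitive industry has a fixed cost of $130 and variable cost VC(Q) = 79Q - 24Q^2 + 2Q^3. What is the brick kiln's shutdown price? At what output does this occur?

$7 per unit, at Q = 6

The firm shuts down when price falls below the minimum of average variable cost. AVC = VC/Q = 79 - 24Q + 2Q^2.
At the minimum of AVC, MC = AVC. MC = 79 - 48Q + 6Q^2; setting MC = AVC gives 4Q^2 - 24Q = 0, so Q = 6. min AVC = 7.
The firm shuts down for any P below $7.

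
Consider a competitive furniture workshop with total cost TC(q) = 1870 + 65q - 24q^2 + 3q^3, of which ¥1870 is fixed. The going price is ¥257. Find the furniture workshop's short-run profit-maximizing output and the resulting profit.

Profit = -¥334 at q = 8

AVC = 65 - 24q + 3q^2 has its minimum ¥17 at q = 4; price ¥257 clears that bar, so the firm operates.
With MC = 65 - 48q + 9q^2, P = MC on the upward-sloping part at q* = 8.
TR = 257·8 = 2056. TC = 1870 + 520 = 2390. Profit = 2056 − 2390 = -¥334.
Shutting down would mean losing the fixed cost of ¥1870, so operating at a loss of ¥334 is better by ¥1536.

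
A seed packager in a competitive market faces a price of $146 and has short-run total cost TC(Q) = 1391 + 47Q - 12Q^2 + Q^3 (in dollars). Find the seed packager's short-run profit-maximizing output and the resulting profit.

AVC = 47 - 12Q + Q^2; min AVC = $11 at Q = 6. Since P = $146 ≥ min AVC, the firm produces.
MC = 47 - 24Q + 3Q^2. Setting P = MC and taking the root on the rising branch gives Q* = 11.
TR = 146·11 = 1606. TC = 1391 + 396 = 1787. Profit = 1606 − 1787 = -$181.
That loss of $181 beats the $1391 the firm would lose by shutting down; producing recovers $1210 of fixed cost.

Profit = -$181 at Q = 11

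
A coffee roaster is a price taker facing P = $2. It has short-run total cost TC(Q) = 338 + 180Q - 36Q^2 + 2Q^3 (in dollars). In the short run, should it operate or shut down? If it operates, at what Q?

Strip out fixed cost: VC = 180Q - 36Q^2 + 2Q^3. Then AVC = 180 - 36Q + 2Q^2 and MC = 180 - 72Q + 6Q^2.
AVC hits its minimum where MC = AVC, at Q = 9, giving min AVC = 180 - 36·9 + 2·9^2 = $18.
P = $2 lies below min AVC = $18; no output level covers variable cost.
The firm minimizes its loss by shutting down and losing only its fixed cost of $338.

Shut down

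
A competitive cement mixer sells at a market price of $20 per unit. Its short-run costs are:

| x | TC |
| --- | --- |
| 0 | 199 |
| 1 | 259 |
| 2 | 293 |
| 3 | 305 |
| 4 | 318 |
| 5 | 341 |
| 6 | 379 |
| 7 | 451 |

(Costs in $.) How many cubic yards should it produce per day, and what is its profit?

Profit at each row (π = 20x − TC): x=0: -199; x=1: -239; x=2: -253; x=3: -245; x=4: -238; x=5: -241; x=6: -259; x=7: -311.
Profit is highest at x = 0. Equivalently, the lowest AVC in the table is 142/5 ≈ $28.40 at x = 5, and P = $20 falls below it — price never covers variable cost, so the firm shuts down and loses only its fixed cost.

x = 0 (shut down); profit = -$199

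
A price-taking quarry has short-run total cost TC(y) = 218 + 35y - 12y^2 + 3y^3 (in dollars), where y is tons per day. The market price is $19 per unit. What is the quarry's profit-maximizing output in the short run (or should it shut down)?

From TC, MC = TC'(y) = 35 - 24y + 9y^2 and AVC = VC/y = 35 - 12y + 3y^2.
AVC hits its minimum where MC = AVC, at y = 2, giving min AVC = 35 - 12·2 + 3·2^2 = $23.
With P < min AVC ($19 < $23), every unit sold adds to the loss.
Best response: produce nothing and absorb the $218 fixed cost.

Shut down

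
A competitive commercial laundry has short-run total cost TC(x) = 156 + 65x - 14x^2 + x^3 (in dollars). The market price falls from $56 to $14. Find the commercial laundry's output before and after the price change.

Output falls from 9 to 0 (the firm shuts down)

AVC = 65 - 14x + x^2, minimized at x = 7 where min AVC = $16. MC = 65 - 28x + 3x^2.
With P = $56 above the shutdown price, P = MC gives x = 9.
At P = $14 < min AVC = $16, price no longer covers variable cost at any output, so the firm shuts down: x = 0.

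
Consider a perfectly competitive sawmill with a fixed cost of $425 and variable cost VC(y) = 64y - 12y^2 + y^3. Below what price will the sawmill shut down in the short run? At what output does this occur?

$28 per unit, at y = 6

The shutdown price is the minimum of AVC. VC = 64y - 12y^2 + y^3, so AVC = 64 - 12y + y^2.
dAVC/dy = -12 + 2y = 0 gives y = 6. min AVC = 64 - 12·6 + 6^2 = 28.
The firm shuts down for any P below $28.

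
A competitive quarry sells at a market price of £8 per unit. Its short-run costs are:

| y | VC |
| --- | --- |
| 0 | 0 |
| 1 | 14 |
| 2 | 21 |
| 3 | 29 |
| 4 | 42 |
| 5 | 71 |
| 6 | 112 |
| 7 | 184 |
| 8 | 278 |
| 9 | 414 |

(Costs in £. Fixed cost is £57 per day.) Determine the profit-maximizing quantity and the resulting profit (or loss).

Profit at each row (π = 8y − TC): y=0: -57; y=1: -63; y=2: -62; y=3: -62; y=4: -67; y=5: -88; y=6: -121; y=7: -185; y=8: -271; y=9: -399.
Profit is highest at y = 0. Equivalently, the lowest AVC in the table is 29/3 ≈ £9.67 at y = 3, and P = £8 falls below it — price never covers variable cost, so the firm shuts down and loses only its fixed cost.

y = 0 (shut down); profit = -£57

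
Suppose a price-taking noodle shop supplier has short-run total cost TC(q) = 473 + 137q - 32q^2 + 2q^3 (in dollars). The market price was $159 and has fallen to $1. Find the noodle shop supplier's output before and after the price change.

MC = 137 - 64q + 6q^2; the shutdown threshold is min AVC = $9 (at q = 8).
At P = $159 ≥ min AVC, set P = MC on the rising branch: q = 11.
At P = $1 < min AVC = $9, price no longer covers variable cost at any output, so the firm shuts down: q = 0.

Output falls from 11 to 0 (the firm shuts down)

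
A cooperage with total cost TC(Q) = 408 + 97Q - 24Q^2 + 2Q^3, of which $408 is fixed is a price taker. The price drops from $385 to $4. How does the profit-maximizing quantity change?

MC = 97 - 48Q + 6Q^2; the shutdown threshold is min AVC = $25 (at Q = 6).
At P = $385 ≥ min AVC, set P = MC on the rising branch: Q = 12.
At P = $4 < min AVC = $25, price no longer covers variable cost at any output, so the firm shuts down: Q = 0.

Output falls from 12 to 0 (the firm shuts down)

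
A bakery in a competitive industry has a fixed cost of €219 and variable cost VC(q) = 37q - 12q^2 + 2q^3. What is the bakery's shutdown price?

€19 per unit

The firm shuts down when price falls below the minimum of average variable cost. AVC = VC/q = 37 - 12q + 2q^2.
At the minimum of AVC, MC = AVC. MC = 37 - 24q + 6q^2; setting MC = AVC gives 4q^2 - 12q = 0, so q = 3. min AVC = 19.
So the shutdown price is €19.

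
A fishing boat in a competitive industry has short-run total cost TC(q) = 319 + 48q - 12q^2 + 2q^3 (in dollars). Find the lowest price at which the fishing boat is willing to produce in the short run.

The shutdown price is the minimum of AVC. VC = 48q - 12q^2 + 2q^3, so AVC = 48 - 12q + 2q^2.
At the minimum of AVC, MC = AVC. MC = 48 - 24q + 6q^2; setting MC = AVC gives 4q^2 - 12q = 0, so q = 3. min AVC = 30.
So the shutdown price is $30.

$30 per unit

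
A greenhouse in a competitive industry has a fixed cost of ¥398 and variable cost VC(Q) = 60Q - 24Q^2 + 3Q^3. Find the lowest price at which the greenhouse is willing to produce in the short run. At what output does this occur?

Short-run supply begins at min AVC. From VC = 60Q - 24Q^2 + 3Q^3, AVC = 60 - 24Q + 3Q^2.
At the minimum of AVC, MC = AVC. MC = 60 - 48Q + 9Q^2; setting MC = AVC gives 6Q^2 - 24Q = 0, so Q = 4. min AVC = 12.
For P < ¥12 the firm produces nothing.

¥12 per unit, at Q = 4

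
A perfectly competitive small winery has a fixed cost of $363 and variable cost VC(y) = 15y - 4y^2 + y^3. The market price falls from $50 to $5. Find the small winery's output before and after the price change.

MC = 15 - 8y + 3y^2; the shutdown threshold is min AVC = $11 (at y = 2).
With P = $50 above the shutdown price, P = MC gives y = 5.
At P = $5 < min AVC = $11, price no longer covers variable cost at any output, so the firm shuts down: y = 0.

Output falls from 5 to 0 (the firm shuts down)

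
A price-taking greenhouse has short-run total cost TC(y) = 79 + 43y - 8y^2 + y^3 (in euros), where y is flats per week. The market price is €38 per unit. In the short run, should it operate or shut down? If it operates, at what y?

Produce at y = 5

Strip out fixed cost: VC = 43y - 8y^2 + y^3. Then AVC = 43 - 8y + y^2 and MC = 43 - 16y + 3y^2.
AVC is minimized where dAVC/dy = -8 + 2y = 0, at y = 4; min AVC = 43 - 8·4 + 4^2 = €27.
Since P = €38 ≥ min AVC = €27, price covers variable cost and the firm should produce.
P = MC gives 5 - 16y + 3y^2 = 0, with roots 1/3 and 5. Take the larger (rising MC): y* = 5.
Check: AVC at y = 5 is €28 ≤ P, so revenue covers variable cost.
Profit = P·y − TC = 38·5 − 219 = -€29, a loss, but smaller than the €79 fixed cost the firm would lose by shutting down.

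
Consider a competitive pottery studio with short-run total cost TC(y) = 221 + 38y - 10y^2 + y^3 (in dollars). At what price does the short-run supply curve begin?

The shutdown price is the minimum of AVC. VC = 38y - 10y^2 + y^3, so AVC = 38 - 10y + y^2.
dAVC/dy = -10 + 2y = 0 gives y = 5. min AVC = 38 - 10·5 + 5^2 = 13.
So the shutdown price is $13.

$13 per unit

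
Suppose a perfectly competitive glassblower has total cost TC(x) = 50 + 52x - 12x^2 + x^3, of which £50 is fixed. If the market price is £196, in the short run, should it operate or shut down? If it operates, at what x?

Produce at x = 12

Variable cost is VC = 52x - 12x^2 + x^3, so AVC = VC/x = 52 - 12x + x^2 and MC = dTC/dx = 52 - 24x + 3x^2.
The AVC parabola has its vertex at x = 12/2 = 6, where AVC = 52 - 12·6 + 6^2 = £16.
Since P = £196 ≥ min AVC = £16, price covers variable cost and the firm should produce.
Set P = MC: 196 = 52 - 24x + 3x^2 → -144 - 24x + 3x^2 = 0. The roots are x = -4 and x = 12; the profit-maximizing output is on the rising part of MC, so x* = 12.
Check: AVC at x = 12 is £52 ≤ P, so revenue covers variable cost.
Profit = P·x − TC = 196·12 − 674 = £1678.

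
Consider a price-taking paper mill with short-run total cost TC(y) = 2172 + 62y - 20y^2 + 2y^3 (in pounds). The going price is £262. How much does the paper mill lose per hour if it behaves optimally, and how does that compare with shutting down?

Profit = -£172 at y = 10

AVC = 62 - 20y + 2y^2 has its minimum £12 at y = 5; price £262 clears that bar, so the firm operates.
MC = 62 - 40y + 6y^2. Setting P = MC and taking the root on the rising branch gives y* = 10.
TR = 262·10 = 2620. TC = 2172 + 620 = 2792. Profit = 2620 − 2792 = -£172.
That loss of £172 beats the £2172 the firm would lose by shutting down; producing recovers £2000 of fixed cost.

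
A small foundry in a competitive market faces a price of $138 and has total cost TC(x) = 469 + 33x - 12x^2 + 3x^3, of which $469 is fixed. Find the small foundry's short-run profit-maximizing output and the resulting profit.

Profit = -$19 at x = 5

AVC = 33 - 12x + 3x^2 has its minimum $21 at x = 2; price $138 clears that bar, so the firm operates.
MC = 33 - 24x + 9x^2. Setting P = MC and taking the root on the rising branch gives x* = 5.
TR = 138·5 = 690. TC = 469 + 240 = 709. Profit = 690 − 709 = -$19.
That loss of $19 beats the $469 the firm would lose by shutting down; producing recovers $450 of fixed cost.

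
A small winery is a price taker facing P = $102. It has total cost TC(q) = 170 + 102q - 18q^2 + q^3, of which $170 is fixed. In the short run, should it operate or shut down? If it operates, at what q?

Produce at q = 12

Strip out fixed cost: VC = 102q - 18q^2 + q^3. Then AVC = 102 - 18q + q^2 and MC = 102 - 36q + 3q^2.
AVC hits its minimum where MC = AVC, at q = 9, giving min AVC = 102 - 18·9 + 9^2 = $21.
P = $102 exceeds min AVC = $21, so the firm stays open.
P = MC gives -36q + 3q^2 = 0, with roots 0 and 12. Take the larger (rising MC): q* = 12.
Check: AVC at q = 12 is $30 ≤ P, so revenue covers variable cost.
Profit = P·q − TC = 102·12 − 530 = $694.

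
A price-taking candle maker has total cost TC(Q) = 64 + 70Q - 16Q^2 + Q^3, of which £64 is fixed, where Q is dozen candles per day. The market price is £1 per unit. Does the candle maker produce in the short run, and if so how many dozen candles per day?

Shut down

From TC, MC = TC'(Q) = 70 - 32Q + 3Q^2 and AVC = VC/Q = 70 - 16Q + Q^2.
AVC hits its minimum where MC = AVC, at Q = 8, giving min AVC = 70 - 16·8 + 8^2 = £6.
P = £1 lies below min AVC = £6; no output level covers variable cost.
Best response: produce nothing and absorb the £64 fixed cost.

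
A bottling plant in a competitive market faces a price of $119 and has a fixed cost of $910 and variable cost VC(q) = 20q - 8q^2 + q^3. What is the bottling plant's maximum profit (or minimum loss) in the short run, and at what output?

Profit = -$100 at q = 9

AVC = 20 - 8q + q^2 has its minimum $4 at q = 4; price $119 clears that bar, so the firm operates.
MC = 20 - 16q + 3q^2. Setting P = MC and taking the root on the rising branch gives q* = 9.
TR = 119·9 = 1071. TC = 910 + 261 = 1171. Profit = 1071 − 1171 = -$100.
That loss of $100 beats the $910 the firm would lose by shutting down; producing recovers $810 of fixed cost.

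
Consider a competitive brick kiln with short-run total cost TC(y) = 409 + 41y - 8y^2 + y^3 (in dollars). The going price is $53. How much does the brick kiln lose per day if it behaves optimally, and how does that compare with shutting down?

Profit = -$265 at y = 6

AVC = 41 - 8y + y^2; min AVC = $25 at y = 4. Since P = $53 ≥ min AVC, the firm produces.
With MC = 41 - 16y + 3y^2, P = MC on the upward-sloping part at y* = 6.
TR = 53·6 = 318. TC = 409 + 174 = 583. Profit = 318 − 583 = -$265.
That loss of $265 beats the $409 the firm would lose by shutting down; producing recovers $144 of fixed cost.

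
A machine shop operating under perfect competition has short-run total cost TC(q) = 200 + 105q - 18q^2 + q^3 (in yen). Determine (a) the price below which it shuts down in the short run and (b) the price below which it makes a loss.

Shutdown price = ¥24; break-even price = ¥45

AVC = 105 - 18q + q^2; minimized at q = 9, giving min AVC = ¥24. That is the shutdown price.
ATC = 200/q + 105 - 18q + q^2. Setting dATC/dq = −200/q^2 − 18 + 2q = 0 gives q = 10 (since 2·10^3 − 18·10^2 = 200).
min ATC = 200/10 + 105 − 18·10 + 10^2 = ¥45. That is the break-even price.
Between these two prices the firm operates at a loss; above ¥45 it earns a profit.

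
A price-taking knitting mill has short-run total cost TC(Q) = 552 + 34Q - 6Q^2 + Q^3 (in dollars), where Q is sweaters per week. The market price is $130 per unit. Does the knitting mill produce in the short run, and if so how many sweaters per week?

From TC, MC = TC'(Q) = 34 - 12Q + 3Q^2 and AVC = VC/Q = 34 - 6Q + Q^2.
The AVC parabola has its vertex at Q = 6/2 = 3, where AVC = 34 - 6·3 + 3^2 = $25.
P = $130 exceeds min AVC = $25, so the firm stays open.
P = MC gives -96 - 12Q + 3Q^2 = 0, with roots -4 and 8. Take the larger (rising MC): Q* = 8.
Check: AVC at Q = 8 is $50 ≤ P, so revenue covers variable cost.
Profit = P·Q − TC = 130·8 − 952 = $88.

Produce at Q = 8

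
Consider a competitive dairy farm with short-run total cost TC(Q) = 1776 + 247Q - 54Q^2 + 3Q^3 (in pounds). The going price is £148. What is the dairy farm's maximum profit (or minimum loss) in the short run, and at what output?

Profit = -£324 at Q = 11

AVC = 247 - 54Q + 3Q^2 has its minimum £4 at Q = 9; price £148 clears that bar, so the firm operates.
With MC = 247 - 108Q + 9Q^2, P = MC on the upward-sloping part at Q* = 11.
TR = 148·11 = 1628. TC = 1776 + 176 = 1952. Profit = 1628 − 1952 = -£324.
That loss of £324 beats the £1776 the firm would lose by shutting down; producing recovers £1452 of fixed cost.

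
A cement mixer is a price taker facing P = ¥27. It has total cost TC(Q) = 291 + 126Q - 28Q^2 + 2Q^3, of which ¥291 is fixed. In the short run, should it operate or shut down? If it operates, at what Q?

Shut down

From TC, MC = TC'(Q) = 126 - 56Q + 6Q^2 and AVC = VC/Q = 126 - 28Q + 2Q^2.
The AVC parabola has its vertex at Q = 28/4 = 7, where AVC = 126 - 28·7 + 2·7^2 = ¥28.
P = ¥27 lies below min AVC = ¥28; no output level covers variable cost.
Best response: produce nothing and absorb the ¥291 fixed cost.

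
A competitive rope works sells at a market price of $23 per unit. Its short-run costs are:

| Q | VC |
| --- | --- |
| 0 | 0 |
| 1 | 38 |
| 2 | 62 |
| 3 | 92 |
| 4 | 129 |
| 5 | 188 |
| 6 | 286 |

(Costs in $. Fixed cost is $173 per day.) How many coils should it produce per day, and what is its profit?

Profit at each row (π = 23Q − TC): Q=0: -173; Q=1: -188; Q=2: -189; Q=3: -196; Q=4: -210; Q=5: -246; Q=6: -321.
Profit is highest at Q = 0. Equivalently, the lowest AVC in the table is 92/3 ≈ $30.67 at Q = 3, and P = $23 falls below it — price never covers variable cost, so the firm shuts down and loses only its fixed cost.

Q = 0 (shut down); profit = -$173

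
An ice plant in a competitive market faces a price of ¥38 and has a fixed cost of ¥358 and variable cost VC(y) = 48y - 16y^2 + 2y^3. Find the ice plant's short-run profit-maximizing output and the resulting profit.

Profit = -¥258 at y = 5

AVC = 48 - 16y + 2y^2; min AVC = ¥16 at y = 4. Since P = ¥38 ≥ min AVC, the firm produces.
MC = 48 - 32y + 6y^2. Setting P = MC and taking the root on the rising branch gives y* = 5.
TR = 38·5 = 190. TC = 358 + 90 = 448. Profit = 190 − 448 = -¥258.
That loss of ¥258 beats the ¥358 the firm would lose by shutting down; producing recovers ¥100 of fixed cost.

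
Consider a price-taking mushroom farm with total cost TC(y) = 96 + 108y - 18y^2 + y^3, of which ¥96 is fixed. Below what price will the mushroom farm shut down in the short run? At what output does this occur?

The firm shuts down when price falls below the minimum of average variable cost. AVC = VC/y = 108 - 18y + y^2.
At the minimum of AVC, MC = AVC. MC = 108 - 36y + 3y^2; setting MC = AVC gives 2y^2 - 18y = 0, so y = 9. min AVC = 27.
For P < ¥27 the firm produces nothing.

¥27 per unit, at y = 9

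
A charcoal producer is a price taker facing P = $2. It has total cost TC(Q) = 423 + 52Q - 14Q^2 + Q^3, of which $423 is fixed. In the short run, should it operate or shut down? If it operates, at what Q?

Strip out fixed cost: VC = 52Q - 14Q^2 + Q^3. Then AVC = 52 - 14Q + Q^2 and MC = 52 - 28Q + 3Q^2.
AVC hits its minimum where MC = AVC, at Q = 7, giving min AVC = 52 - 14·7 + 7^2 = $3.
P = $2 lies below min AVC = $3; no output level covers variable cost.
The firm minimizes its loss by shutting down and losing only its fixed cost of $423.

Shut down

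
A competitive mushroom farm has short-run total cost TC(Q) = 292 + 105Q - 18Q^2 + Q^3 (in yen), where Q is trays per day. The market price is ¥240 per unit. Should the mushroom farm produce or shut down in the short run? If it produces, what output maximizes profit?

From TC, MC = TC'(Q) = 105 - 36Q + 3Q^2 and AVC = VC/Q = 105 - 18Q + Q^2.
AVC is minimized where dAVC/dQ = -18 + 2Q = 0, at Q = 9; min AVC = 105 - 18·9 + 9^2 = ¥24.
Since P = ¥240 ≥ min AVC = ¥24, price covers variable cost and the firm should produce.
Solving P = MC: -135 - 36Q + 3Q^2 = 0 ⇒ Q = -3 or 15. On the upward-sloping branch, Q* = 15.
Check: AVC at Q = 15 is ¥60 ≤ P, so revenue covers variable cost.
Profit = P·Q − TC = 240·15 − 1192 = ¥2408.

Produce at Q = 15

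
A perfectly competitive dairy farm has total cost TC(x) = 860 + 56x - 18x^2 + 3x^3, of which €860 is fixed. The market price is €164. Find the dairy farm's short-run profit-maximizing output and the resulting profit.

Profit = -€212 at x = 6

AVC = 56 - 18x + 3x^2; min AVC = €29 at x = 3. Since P = €164 ≥ min AVC, the firm produces.
With MC = 56 - 36x + 9x^2, P = MC on the upward-sloping part at x* = 6.
TR = 164·6 = 984. TC = 860 + 336 = 1196. Profit = 984 − 1196 = -€212.
That loss of €212 beats the €860 the firm would lose by shutting down; producing recovers €648 of fixed cost.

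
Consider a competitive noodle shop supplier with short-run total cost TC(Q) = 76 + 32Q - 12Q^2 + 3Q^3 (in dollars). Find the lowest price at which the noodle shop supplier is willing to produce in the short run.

Short-run supply begins at min AVC. From VC = 32Q - 12Q^2 + 3Q^3, AVC = 32 - 12Q + 3Q^2.
At the minimum of AVC, MC = AVC. MC = 32 - 24Q + 9Q^2; setting MC = AVC gives 6Q^2 - 12Q = 0, so Q = 2. min AVC = 20.
So the shutdown price is $20.

$20 per unit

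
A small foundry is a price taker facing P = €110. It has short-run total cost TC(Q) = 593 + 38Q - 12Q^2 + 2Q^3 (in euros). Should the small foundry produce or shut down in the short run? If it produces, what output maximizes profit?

Produce at Q = 6

Strip out fixed cost: VC = 38Q - 12Q^2 + 2Q^3. Then AVC = 38 - 12Q + 2Q^2 and MC = 38 - 24Q + 6Q^2.
The AVC parabola has its vertex at Q = 12/4 = 3, where AVC = 38 - 12·3 + 2·3^2 = €20.
Because €110 ≥ €20, revenue can cover variable cost; the firm operates.
Set P = MC: 110 = 38 - 24Q + 6Q^2 → -72 - 24Q + 6Q^2 = 0. The roots are Q = -2 and Q = 6; the profit-maximizing output is on the rising part of MC, so Q* = 6.
Check: AVC at Q = 6 is €38 ≤ P, so revenue covers variable cost.
Profit = P·Q − TC = 110·6 − 821 = -€161, a loss, but smaller than the €593 fixed cost the firm would lose by shutting down.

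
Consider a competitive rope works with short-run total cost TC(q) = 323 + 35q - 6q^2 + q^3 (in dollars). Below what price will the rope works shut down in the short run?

The firm shuts down when price falls below the minimum of average variable cost. AVC = VC/q = 35 - 6q + q^2.
dAVC/dq = -6 + 2q = 0 gives q = 3. min AVC = 35 - 6·3 + 3^2 = 26.
The firm shuts down for any P below $26.

$26 per unit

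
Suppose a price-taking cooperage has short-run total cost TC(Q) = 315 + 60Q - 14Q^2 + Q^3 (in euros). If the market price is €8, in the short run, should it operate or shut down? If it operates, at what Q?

Shut down

Variable cost is VC = 60Q - 14Q^2 + Q^3, so AVC = VC/Q = 60 - 14Q + Q^2 and MC = dTC/dQ = 60 - 28Q + 3Q^2.
AVC hits its minimum where MC = AVC, at Q = 7, giving min AVC = 60 - 14·7 + 7^2 = €11.
Since P = €8 < min AVC = €11, price fails to cover variable cost at any output.
Best response: produce nothing and absorb the €315 fixed cost.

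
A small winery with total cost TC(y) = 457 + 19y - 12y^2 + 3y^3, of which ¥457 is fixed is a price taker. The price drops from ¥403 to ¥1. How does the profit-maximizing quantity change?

MC = 19 - 24y + 9y^2; the shutdown threshold is min AVC = ¥7 (at y = 2).
With P = ¥403 above the shutdown price, P = MC gives y = 8.
At P = ¥1 < min AVC = ¥7, price no longer covers variable cost at any output, so the firm shuts down: y = 0.

Output falls from 8 to 0 (the firm shuts down)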